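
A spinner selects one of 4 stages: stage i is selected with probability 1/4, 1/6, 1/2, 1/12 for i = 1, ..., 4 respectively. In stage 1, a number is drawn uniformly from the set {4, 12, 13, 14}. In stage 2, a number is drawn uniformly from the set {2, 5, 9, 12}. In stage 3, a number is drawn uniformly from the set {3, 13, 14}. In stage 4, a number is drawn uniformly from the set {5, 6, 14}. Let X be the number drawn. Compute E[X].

1375/144

E[X | stage 1] = (4+12+13+14)/4 = 43/4.
E[X | stage 2] = (2+5+9+12)/4 = 7.
E[X | stage 3] = (3+13+14)/3 = 10.
E[X | stage 4] = (5+6+14)/3 = 25/3.
E[X] = (1/4)·(43/4) + (1/6)·(7) + (1/2)·(10) + (1/12)·(25/3) = 1375/144.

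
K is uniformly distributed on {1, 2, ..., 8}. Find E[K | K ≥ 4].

Given K ≥ 4, K is equally likely to be any of {4, 5, 6, 7, 8}.
E[K | K ≥ 4] = (4 + 5 + 6 + 7 + 8) / 5 = 6.

6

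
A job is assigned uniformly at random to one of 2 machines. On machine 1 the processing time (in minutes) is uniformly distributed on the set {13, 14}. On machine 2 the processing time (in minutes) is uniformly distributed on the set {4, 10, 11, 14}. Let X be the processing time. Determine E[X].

E[X | machine 1] = (13+14)/2 = 27/2.
E[X | machine 2] = (4+10+11+14)/4 = 39/4.
E[X] = (1/2)·(27/2) + (1/2)·(39/4) = 93/8.

93/8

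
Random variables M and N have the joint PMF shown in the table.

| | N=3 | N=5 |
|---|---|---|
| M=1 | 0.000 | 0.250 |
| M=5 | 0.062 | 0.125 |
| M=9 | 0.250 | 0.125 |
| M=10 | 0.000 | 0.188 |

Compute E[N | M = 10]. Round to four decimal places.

5.0000

P(M = 10) = 0.188.
Σ N·P over the event = 5·(0.188) = 0.940.
E[N | M = 10] = (0.940) / (0.188) = 5.0000.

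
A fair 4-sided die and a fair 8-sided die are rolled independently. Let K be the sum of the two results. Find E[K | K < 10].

P(K < 10) = 13/16.
Σ over the event: 2·1/32 + 3·1/16 + 4·3/32 + 5·1/8 + 6·1/8 + 7·1/8 + 8·1/8 + 9·1/8 = 5.
E[K | K < 10] = (5) / (13/16) = 80/13.

80/13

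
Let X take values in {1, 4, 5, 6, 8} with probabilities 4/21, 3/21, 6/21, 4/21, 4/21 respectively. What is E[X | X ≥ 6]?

P(X ≥ 6) = 8/21.
Σ over the event: 6·4/21 + 8·4/21 = 8/3.
E[X | X ≥ 6] = (8/3) / (8/21) = 7.

7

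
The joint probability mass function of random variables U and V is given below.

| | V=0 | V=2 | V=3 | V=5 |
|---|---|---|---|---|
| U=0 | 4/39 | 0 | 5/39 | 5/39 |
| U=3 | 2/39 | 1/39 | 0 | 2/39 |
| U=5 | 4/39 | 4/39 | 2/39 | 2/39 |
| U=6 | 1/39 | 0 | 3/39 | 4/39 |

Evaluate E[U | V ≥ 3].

68/23

P(V ≥ 3) = 23/39.
Σ U·P over the event = 0·(5/39) + 0·(5/39) + 3·(2/39) + 5·(2/39) + 5·(2/39) + 6·(3/39) + 6·(4/39) = 68/39.
E[U | V ≥ 3] = (68/39) / (23/39) = 68/23.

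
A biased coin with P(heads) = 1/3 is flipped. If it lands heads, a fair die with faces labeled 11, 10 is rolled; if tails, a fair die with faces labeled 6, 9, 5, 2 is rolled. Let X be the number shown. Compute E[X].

43/6

E[X | heads] = (11+10)/2 = 21/2.
E[X | tails] = (6+9+5+2)/4 = 11/2.
E[X] = (1/3)·(21/2) + (2/3)·(11/2) = 43/6.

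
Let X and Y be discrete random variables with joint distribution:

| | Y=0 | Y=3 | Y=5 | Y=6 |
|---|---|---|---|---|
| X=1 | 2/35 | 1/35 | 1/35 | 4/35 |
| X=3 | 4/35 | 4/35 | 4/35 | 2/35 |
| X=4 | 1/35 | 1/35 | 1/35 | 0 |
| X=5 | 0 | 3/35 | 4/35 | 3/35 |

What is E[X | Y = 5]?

P(Y = 5) = 2/7.
Summing X·P(X=x,Y=y) over the conditioning event gives 37/35.
E[X | Y = 5] = (37/35) / (2/7) = 37/10.

37/10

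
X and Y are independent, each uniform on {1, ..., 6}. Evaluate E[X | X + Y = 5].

5/2

Outcomes with X + Y = 5: (1,4), (2,3), (3,2), (4,1), each with probability 1/36.
E[X | X + Y = 5] = (1 + 2 + 3 + 4) / 4 = 5/2.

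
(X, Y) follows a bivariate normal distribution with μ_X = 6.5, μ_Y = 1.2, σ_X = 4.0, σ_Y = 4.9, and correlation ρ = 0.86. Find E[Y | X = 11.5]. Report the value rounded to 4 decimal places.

6.4675

For a bivariate normal, E[Y | X=x] = μ_Y + ρ·(σ_Y/σ_X)·(x − μ_X).
E[Y | X=11.5] = 1.2 + (0.86)·(4.9/4.0)·(11.5 − (6.5)) = 1.2 + (1.0535)·(5) = 6.4675.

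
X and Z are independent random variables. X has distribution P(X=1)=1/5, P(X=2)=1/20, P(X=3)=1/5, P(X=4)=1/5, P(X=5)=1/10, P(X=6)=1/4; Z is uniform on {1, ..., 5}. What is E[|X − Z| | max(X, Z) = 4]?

42/25

P(max(X, Z) = 4) = 1/4.
Summing |X−Z|·P(x,y) over outcomes with max(X, Z) = 4 gives 21/50.
E[|X − Z| | max(X, Z) = 4] = (21/50) / (1/4) = 42/25.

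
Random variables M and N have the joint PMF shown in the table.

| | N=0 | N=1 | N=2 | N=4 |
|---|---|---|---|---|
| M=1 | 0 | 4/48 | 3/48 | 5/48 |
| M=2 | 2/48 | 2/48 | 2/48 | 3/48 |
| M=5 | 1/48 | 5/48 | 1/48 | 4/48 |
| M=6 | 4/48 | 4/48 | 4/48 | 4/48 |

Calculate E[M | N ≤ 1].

45/11

P(N ≤ 1) = 11/24.
Σ M·P over the event = 1·(4/48) + 2·(2/48) + 2·(2/48) + 5·(1/48) + 5·(5/48) + 6·(4/48) + 6·(4/48) = 15/8.
E[M | N ≤ 1] = (15/8) / (11/24) = 45/11.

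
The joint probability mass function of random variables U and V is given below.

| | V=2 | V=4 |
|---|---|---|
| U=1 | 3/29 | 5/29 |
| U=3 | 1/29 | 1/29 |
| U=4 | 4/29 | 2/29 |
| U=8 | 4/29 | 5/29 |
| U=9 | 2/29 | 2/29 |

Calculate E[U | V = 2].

P(V = 2) = 14/29.
Σ U·P over the event = 1·(3/29) + 3·(1/29) + 4·(4/29) + 8·(4/29) + 9·(2/29) = 72/29.
E[U | V = 2] = (72/29) / (14/29) = 36/7.

36/7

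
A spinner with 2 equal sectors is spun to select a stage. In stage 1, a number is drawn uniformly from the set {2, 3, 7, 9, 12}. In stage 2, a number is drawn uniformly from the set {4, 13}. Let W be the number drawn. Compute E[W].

151/20

E[W | stage 1] = (2+3+7+9+12)/5 = 33/5.
E[W | stage 2] = (4+13)/2 = 17/2.
By the law of total expectation,
E[W] = (1/2)·(33/5) + (1/2)·(17/2) = 151/20.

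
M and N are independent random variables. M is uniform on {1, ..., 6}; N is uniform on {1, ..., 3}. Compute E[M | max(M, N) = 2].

Outcomes with max(M, N) = 2: (1,2), (2,1), (2,2), each with probability 1/18.
E[M | max(M, N) = 2] = (1 + 2 + 2) / 3 = 5/3.

5/3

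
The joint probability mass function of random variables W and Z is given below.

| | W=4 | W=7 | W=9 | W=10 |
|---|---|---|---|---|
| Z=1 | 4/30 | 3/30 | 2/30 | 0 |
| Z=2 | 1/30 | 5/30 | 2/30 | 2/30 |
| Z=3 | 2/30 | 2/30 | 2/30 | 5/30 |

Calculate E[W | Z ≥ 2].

167/21

P(Z ≥ 2) = 7/10.
Σ W·P over the event = 4·(1/30) + 4·(2/30) + 7·(5/30) + 7·(2/30) + 9·(2/30) + 9·(2/30) + 10·(2/30) + 10·(5/30) = 167/30.
E[W | Z ≥ 2] = (167/30) / (7/10) = 167/21.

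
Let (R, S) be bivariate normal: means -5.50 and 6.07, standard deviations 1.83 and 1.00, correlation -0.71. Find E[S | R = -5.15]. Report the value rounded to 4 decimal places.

The regression of S on R has slope ρ·σ_S/σ_R and passes through (μ_R, μ_S).
E[S | R=-5.15] = 6.07 + (-0.71)·(1.00/1.83)·(-5.15 − (-5.50)) = 6.07 + (-0.38798)·(0.35) = 5.9342.

5.9342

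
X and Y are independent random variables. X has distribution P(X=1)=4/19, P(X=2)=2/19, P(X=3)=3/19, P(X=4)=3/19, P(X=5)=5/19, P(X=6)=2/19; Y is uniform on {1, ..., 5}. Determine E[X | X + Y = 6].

P(X + Y = 6) = 17/95.
Summing X·P(x,y) over outcomes with X + Y = 6 gives 54/95.
E[X | X + Y = 6] = (54/95) / (17/95) = 54/17.

54/17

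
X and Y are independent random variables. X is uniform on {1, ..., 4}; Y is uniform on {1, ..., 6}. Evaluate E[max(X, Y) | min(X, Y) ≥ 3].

Outcomes with min(X, Y) ≥ 3: (3,3), (3,4), (3,5), (3,6), (4,3), (4,4), (4,5), (4,6), each with probability 1/24.
E[max(X, Y) | min(X, Y) ≥ 3] = (3 + 4 + 5 + 6 + 4 + 4 + 5 + 6) / 8 = 37/8.

37/8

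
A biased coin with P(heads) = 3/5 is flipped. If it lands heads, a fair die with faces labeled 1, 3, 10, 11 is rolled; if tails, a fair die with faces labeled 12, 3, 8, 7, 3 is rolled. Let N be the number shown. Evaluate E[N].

E[N | heads] = (1+3+10+11)/4 = 25/4.
E[N | tails] = (12+3+8+7+3)/5 = 33/5.
E[N] = (3/5)·(25/4) + (2/5)·(33/5) = 639/100.

639/100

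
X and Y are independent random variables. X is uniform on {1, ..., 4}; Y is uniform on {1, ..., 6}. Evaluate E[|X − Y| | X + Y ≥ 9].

Outcomes with X + Y ≥ 9: (3,6), (4,5), (4,6), each with probability 1/24.
E[|X − Y| | X + Y ≥ 9] = (3 + 1 + 2) / 3 = 2.

2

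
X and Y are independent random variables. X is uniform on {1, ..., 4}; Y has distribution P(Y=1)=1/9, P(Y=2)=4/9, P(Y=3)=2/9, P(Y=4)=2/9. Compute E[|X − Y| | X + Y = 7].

P(X + Y = 7) = 1/9.
Summing |X−Y|·P(x,y) over outcomes with X + Y = 7 gives 1/9.
E[|X − Y| | X + Y = 7] = (1/9) / (1/9) = 1.

1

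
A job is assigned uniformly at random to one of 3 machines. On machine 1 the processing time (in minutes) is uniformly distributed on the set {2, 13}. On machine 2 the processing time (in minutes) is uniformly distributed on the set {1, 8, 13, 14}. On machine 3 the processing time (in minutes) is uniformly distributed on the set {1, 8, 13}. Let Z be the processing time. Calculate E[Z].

E[Z | machine 1] = (2+13)/2 = 15/2.
E[Z | machine 2] = (1+8+13+14)/4 = 9.
E[Z | machine 3] = (1+8+13)/3 = 22/3.
E[Z] = (1/3)·(15/2) + (1/3)·(9) + (1/3)·(22/3) = 143/18.

143/18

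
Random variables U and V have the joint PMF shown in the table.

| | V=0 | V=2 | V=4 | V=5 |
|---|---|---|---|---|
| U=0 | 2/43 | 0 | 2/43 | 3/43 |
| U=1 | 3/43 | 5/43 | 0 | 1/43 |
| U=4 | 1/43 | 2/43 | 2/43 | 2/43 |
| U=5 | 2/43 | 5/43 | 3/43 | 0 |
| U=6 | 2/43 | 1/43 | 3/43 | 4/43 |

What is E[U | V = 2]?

P(V = 2) = 13/43.
Σ U·P over the event = 1·(5/43) + 4·(2/43) + 5·(5/43) + 6·(1/43) = 44/43.
E[U | V = 2] = (44/43) / (13/43) = 44/13.

44/13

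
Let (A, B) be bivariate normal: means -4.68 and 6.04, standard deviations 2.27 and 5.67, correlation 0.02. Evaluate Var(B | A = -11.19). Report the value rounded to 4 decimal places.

The conditional variance in a bivariate normal is σ_B²(1 − ρ²), independent of x.
Var(B | A=-11.19) = (5.67)²·(1 − (0.02)²) = 32.1489·0.9996 = 32.1360.

32.1360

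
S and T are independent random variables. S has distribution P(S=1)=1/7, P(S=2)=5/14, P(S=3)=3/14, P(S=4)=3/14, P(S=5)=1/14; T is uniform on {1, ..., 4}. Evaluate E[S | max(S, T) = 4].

P(max(S, T) = 4) = 11/28.
Summing S·P(x,y) over outcomes with max(S, T) = 4 gives 69/56.
E[S | max(S, T) = 4] = (69/56) / (11/28) = 69/22.

69/22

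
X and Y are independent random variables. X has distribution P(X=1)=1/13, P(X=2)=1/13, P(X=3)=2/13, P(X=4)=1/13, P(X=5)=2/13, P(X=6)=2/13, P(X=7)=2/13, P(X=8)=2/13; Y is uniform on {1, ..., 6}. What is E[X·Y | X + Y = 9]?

P(X + Y = 9) = 11/78.
Summing XY·P(x,y) over outcomes with X + Y = 9 gives 88/39.
E[X·Y | X + Y = 9] = (88/39) / (11/78) = 16.

16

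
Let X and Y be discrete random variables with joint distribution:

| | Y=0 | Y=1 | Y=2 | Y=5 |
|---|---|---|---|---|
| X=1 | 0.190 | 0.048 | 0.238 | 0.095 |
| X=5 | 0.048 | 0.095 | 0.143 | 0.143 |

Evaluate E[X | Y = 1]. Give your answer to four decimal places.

3.6573

P(Y = 1) = 0.143.
Σ X·P over the event = 1·(0.048) + 5·(0.095) = 0.523.
E[X | Y = 1] = (0.523) / (0.143) = 3.6573.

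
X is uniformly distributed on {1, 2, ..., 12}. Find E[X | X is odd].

Given X is odd, X is equally likely to be any of {1, 3, 5, 7, 9, 11}.
E[X | X is odd] = (1 + 3 + 5 + 7 + 9 + 11) / 6 = 6.

6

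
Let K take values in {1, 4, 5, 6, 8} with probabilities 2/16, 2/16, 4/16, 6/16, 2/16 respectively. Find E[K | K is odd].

P(K is odd) = 3/8.
Σ over the event: 1·1/8 + 5·1/4 = 11/8.
E[K | K is odd] = (11/8) / (3/8) = 11/3.

11/3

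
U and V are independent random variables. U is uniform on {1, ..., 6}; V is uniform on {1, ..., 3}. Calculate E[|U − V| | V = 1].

5/2

Outcomes with V = 1: (1,1), (2,1), (3,1), (4,1), (5,1), (6,1), each with probability 1/18.
E[|U − V| | V = 1] = (0 + 1 + 2 + 3 + 4 + 5) / 6 = 5/2.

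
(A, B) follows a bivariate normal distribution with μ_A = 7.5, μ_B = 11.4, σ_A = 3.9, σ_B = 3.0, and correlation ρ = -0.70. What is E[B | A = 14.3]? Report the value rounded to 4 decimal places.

7.7385

E[B | A=x] = μ_B + ρ(σ_B/σ_A)(x − μ_A) for jointly normal variables.
E[B | A=14.3] = 11.4 + (-0.70)·(3.0/3.9)·(14.3 − (7.5)) = 11.4 + (-0.53846)·(6.8) = 7.7385.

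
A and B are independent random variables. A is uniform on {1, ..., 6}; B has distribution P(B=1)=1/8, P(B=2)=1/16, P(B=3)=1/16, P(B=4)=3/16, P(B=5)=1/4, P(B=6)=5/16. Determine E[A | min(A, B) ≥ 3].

9/2

P(min(A, B) ≥ 3) = 13/24.
Summing A·P(x,y) over outcomes with min(A, B) ≥ 3 gives 39/16.
E[A | min(A, B) ≥ 3] = (39/16) / (13/24) = 9/2.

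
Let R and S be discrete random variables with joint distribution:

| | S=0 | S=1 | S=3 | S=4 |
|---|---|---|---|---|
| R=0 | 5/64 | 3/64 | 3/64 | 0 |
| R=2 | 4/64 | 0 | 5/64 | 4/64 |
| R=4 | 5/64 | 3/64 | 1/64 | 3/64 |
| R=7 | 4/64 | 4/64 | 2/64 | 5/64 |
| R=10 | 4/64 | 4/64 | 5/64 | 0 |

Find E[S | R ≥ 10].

19/13

P(R ≥ 10) = 13/64.
Σ S·P over the event = 0·(4/64) + 1·(4/64) + 3·(5/64) = 19/64.
E[S | R ≥ 10] = (19/64) / (13/64) = 19/13.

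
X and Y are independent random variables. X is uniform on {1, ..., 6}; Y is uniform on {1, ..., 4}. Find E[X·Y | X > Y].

P(X > Y) = 7/12.
Summing XY·P(x,y) over outcomes with X > Y gives 145/24.
E[X·Y | X > Y] = (145/24) / (7/12) = 145/14.

145/14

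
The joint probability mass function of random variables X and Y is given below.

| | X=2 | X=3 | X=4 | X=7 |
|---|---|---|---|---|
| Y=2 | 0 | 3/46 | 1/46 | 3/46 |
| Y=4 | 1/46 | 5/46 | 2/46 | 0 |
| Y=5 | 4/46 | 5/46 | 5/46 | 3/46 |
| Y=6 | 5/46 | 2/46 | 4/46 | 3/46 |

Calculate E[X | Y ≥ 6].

53/14

P(Y ≥ 6) = 7/23.
Σ X·P over the event = 2·(5/46) + 3·(2/46) + 4·(4/46) + 7·(3/46) = 53/46.
E[X | Y ≥ 6] = (53/46) / (7/23) = 53/14.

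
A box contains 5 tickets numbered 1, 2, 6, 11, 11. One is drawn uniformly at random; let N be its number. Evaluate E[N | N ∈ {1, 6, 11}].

29/4

P(N ∈ {1, 6, 11}) = 4/5.
Σ over the event: 1·1/5 + 6·1/5 + 11·2/5 = 29/5.
E[N | N ∈ {1, 6, 11}] = (29/5) / (4/5) = 29/4.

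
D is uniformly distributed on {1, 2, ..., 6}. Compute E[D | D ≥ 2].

4

Given D ≥ 2, D is equally likely to be any of {2, 3, 4, 5, 6}.
E[D | D ≥ 2] = (2 + 3 + 4 + 5 + 6) / 5 = 4.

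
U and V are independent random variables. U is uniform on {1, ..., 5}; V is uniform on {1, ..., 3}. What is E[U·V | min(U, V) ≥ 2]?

Outcomes with min(U, V) ≥ 2: (2,2), (2,3), (3,2), (3,3), (4,2), (4,3), (5,2), (5,3), each with probability 1/15.
E[U·V | min(U, V) ≥ 2] = (4 + 6 + 6 + 9 + 8 + 12 + 10 + 15) / 8 = 35/4.

35/4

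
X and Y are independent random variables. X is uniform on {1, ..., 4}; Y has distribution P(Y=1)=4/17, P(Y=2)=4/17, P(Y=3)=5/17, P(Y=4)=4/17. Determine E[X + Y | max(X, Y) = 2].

10/3

P(max(X, Y) = 2) = 3/17.
Summing (X+Y)·P(x,y) over outcomes with max(X, Y) = 2 gives 10/17.
E[X + Y | max(X, Y) = 2] = (10/17) / (3/17) = 10/3.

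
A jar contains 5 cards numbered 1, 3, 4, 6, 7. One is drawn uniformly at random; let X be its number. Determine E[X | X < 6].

8/3

P(X < 6) = 3/5.
Σ over the event: 1·1/5 + 3·1/5 + 4·1/5 = 8/5.
E[X | X < 6] = (8/5) / (3/5) = 8/3.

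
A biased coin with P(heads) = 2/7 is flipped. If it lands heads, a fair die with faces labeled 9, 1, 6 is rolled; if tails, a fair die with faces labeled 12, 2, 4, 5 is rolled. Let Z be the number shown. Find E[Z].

473/84

E[Z | heads] = (9+1+6)/3 = 16/3.
E[Z | tails] = (12+2+4+5)/4 = 23/4.
By the law of total expectation,
E[Z] = (2/7)·(16/3) + (5/7)·(23/4) = 473/84.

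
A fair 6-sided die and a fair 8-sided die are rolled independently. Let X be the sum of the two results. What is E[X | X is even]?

8

P(X is even) = 1/2.
Σ over the event: 2·1/48 + 4·1/16 + 6·5/48 + 8·1/8 + 10·5/48 + 12·1/16 + 14·1/48 = 4.
E[X | X is even] = (4) / (1/2) = 8.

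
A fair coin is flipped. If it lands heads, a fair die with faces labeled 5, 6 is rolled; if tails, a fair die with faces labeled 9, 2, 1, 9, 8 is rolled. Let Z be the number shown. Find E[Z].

E[Z | heads] = (5+6)/2 = 11/2.
E[Z | tails] = (9+2+1+9+8)/5 = 29/5.
E[Z] = (1/2)·(11/2) + (1/2)·(29/5) = 113/20.

113/20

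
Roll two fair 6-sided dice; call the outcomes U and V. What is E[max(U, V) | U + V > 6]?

P(U + V > 6) = 7/12.
Summing max(U,V)·P(x,y) over outcomes with U + V > 6 gives 113/36.
E[max(U, V) | U + V > 6] = (113/36) / (7/12) = 113/21.

113/21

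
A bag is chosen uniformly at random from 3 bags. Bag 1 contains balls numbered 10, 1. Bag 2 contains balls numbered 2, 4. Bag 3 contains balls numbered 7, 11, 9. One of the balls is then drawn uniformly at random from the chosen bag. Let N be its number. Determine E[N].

35/6

E[N | bag 1] = (10+1)/2 = 11/2.
E[N | bag 2] = (2+4)/2 = 3.
E[N | bag 3] = (7+11+9)/3 = 9.
By the law of total expectation,
E[N] = (1/3)·(11/2) + (1/3)·(3) + (1/3)·(9) = 35/6.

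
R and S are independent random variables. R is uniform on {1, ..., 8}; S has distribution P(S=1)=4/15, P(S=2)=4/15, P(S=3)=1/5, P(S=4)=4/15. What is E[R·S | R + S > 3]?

328/27

P(R + S > 3) = 9/10.
Summing RS·P(x,y) over outcomes with R + S > 3 gives 164/15.
E[R·S | R + S > 3] = (164/15) / (9/10) = 328/27.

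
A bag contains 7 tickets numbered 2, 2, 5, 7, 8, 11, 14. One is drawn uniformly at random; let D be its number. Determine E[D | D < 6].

3

P(D < 6) = 3/7.
Σ over the event: 2·2/7 + 5·1/7 = 9/7.
E[D | D < 6] = (9/7) / (3/7) = 3.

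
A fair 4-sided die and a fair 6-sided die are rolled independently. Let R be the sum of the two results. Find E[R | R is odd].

P(R is odd) = 1/2.
Σ over the event: 3·1/12 + 5·1/6 + 7·1/6 + 9·1/12 = 3.
E[R | R is odd] = (3) / (1/2) = 6.

6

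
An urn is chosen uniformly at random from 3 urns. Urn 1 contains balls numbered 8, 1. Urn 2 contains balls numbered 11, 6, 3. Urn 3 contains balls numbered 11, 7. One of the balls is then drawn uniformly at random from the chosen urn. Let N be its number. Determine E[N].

E[N | urn 1] = (8+1)/2 = 9/2.
E[N | urn 2] = (11+6+3)/3 = 20/3.
E[N | urn 3] = (11+7)/2 = 9.
E[N] = (1/3)·(9/2) + (1/3)·(20/3) + (1/3)·(9) = 121/18.

121/18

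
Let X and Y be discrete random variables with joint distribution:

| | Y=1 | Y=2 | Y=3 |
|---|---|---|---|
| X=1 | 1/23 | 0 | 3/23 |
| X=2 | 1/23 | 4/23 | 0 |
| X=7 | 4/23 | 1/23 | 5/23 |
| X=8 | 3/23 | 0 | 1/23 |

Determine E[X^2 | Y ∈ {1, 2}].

P(Y ∈ {1, 2}) = 14/23.
Σ X^2·P over the event = 1·(1/23) + 4·(1/23) + 4·(4/23) + 49·(4/23) + 49·(1/23) + 64·(3/23) = 458/23.
E[X^2 | Y ∈ {1, 2}] = (458/23) / (14/23) = 229/7.

229/7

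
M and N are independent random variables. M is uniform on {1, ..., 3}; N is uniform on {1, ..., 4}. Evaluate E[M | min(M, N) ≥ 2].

5/2

Outcomes with min(M, N) ≥ 2: (2,2), (2,3), (2,4), (3,2), (3,3), (3,4), each with probability 1/12.
E[M | min(M, N) ≥ 2] = (2 + 2 + 2 + 3 + 3 + 3) / 6 = 5/2.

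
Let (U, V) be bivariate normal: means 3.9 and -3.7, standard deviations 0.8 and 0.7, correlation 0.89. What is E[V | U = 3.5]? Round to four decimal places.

The regression of V on U has slope ρ·σ_V/σ_U and passes through (μ_U, μ_V).
E[V | U=3.5] = -3.7 + (0.89)·(0.7/0.8)·(3.5 − (3.9)) = -3.7 + (0.77875)·(-0.4) = -4.0115.

-4.0115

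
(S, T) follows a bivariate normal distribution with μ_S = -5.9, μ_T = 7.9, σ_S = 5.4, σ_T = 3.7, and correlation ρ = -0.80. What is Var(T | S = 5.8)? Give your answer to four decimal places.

4.9284

The conditional variance in a bivariate normal is σ_T²(1 − ρ²), independent of x.
Var(T | S=5.8) = (3.7)²·(1 − (-0.80)²) = 13.69·0.36 = 4.9284.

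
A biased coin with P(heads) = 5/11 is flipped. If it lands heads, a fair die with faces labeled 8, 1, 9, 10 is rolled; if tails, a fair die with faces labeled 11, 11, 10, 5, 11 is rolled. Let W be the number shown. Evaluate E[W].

463/55

E[W | heads] = (8+1+9+10)/4 = 7.
E[W | tails] = (11+11+10+5+11)/5 = 48/5.
E[W] = (5/11)·(7) + (6/11)·(48/5) = 463/55.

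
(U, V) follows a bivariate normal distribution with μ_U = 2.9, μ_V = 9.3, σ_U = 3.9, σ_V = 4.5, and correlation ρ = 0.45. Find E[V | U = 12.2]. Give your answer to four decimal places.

14.1288

For a bivariate normal, E[V | U=x] = μ_V + ρ·(σ_V/σ_U)·(x − μ_U).
E[V | U=12.2] = 9.3 + (0.45)·(4.5/3.9)·(12.2 − (2.9)) = 9.3 + (0.51923)·(9.3) = 14.1288.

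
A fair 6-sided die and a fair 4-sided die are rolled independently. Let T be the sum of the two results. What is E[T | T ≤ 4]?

10/3

P(T ≤ 4) = 1/4.
Σ over the event: 2·1/24 + 3·1/12 + 4·1/8 = 5/6.
E[T | T ≤ 4] = (5/6) / (1/4) = 10/3.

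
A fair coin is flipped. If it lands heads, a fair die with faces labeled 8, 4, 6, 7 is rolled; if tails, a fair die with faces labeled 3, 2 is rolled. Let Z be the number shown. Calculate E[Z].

E[Z | heads] = (8+4+6+7)/4 = 25/4.
E[Z | tails] = (3+2)/2 = 5/2.
E[Z] = (1/2)·(25/4) + (1/2)·(5/2) = 35/8.

35/8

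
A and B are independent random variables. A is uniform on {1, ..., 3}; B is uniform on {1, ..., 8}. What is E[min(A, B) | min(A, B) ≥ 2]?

17/7

P(min(A, B) ≥ 2) = 7/12.
Summing min(A,B)·P(x,y) over outcomes with min(A, B) ≥ 2 gives 17/12.
E[min(A, B) | min(A, B) ≥ 2] = (17/12) / (7/12) = 17/7.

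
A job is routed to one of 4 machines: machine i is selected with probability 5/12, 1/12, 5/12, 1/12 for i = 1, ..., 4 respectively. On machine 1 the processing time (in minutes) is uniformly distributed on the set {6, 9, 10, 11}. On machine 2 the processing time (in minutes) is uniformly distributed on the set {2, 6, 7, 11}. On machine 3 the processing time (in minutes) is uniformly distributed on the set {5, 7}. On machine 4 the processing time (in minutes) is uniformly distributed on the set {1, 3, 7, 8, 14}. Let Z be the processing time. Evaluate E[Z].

E[Z | machine 1] = (6+9+10+11)/4 = 9.
E[Z | machine 2] = (2+6+7+11)/4 = 13/2.
E[Z | machine 3] = (5+7)/2 = 6.
E[Z | machine 4] = (1+3+7+8+14)/5 = 33/5.
E[Z] = (5/12)·(9) + (1/12)·(13/2) + (5/12)·(6) + (1/12)·(33/5) = 881/120.

881/120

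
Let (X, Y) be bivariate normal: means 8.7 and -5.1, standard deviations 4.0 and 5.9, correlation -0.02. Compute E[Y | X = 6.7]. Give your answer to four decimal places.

-5.0410

The regression of Y on X has slope ρ·σ_Y/σ_X and passes through (μ_X, μ_Y).
E[Y | X=6.7] = -5.1 + (-0.02)·(5.9/4.0)·(6.7 − (8.7)) = -5.1 + (-0.0295)·(-2) = -5.0410.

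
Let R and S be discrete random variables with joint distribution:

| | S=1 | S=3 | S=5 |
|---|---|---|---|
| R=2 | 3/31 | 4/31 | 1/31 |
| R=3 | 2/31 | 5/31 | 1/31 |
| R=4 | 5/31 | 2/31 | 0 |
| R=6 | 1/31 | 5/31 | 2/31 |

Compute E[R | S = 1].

P(S = 1) = 11/31.
Σ R·P over the event = 2·(3/31) + 3·(2/31) + 4·(5/31) + 6·(1/31) = 38/31.
E[R | S = 1] = (38/31) / (11/31) = 38/11.

38/11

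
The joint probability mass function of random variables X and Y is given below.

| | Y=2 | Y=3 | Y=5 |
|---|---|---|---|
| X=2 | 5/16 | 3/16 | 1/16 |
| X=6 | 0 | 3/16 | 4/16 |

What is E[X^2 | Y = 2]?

P(Y = 2) = 5/16.
Σ X^2·P over the event = 4·(5/16) = 5/4.
E[X^2 | Y = 2] = (5/4) / (5/16) = 4.

4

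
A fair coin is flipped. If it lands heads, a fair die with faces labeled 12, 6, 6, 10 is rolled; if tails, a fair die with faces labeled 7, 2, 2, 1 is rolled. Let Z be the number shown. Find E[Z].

E[Z | heads] = (12+6+6+10)/4 = 17/2.
E[Z | tails] = (7+2+2+1)/4 = 3.
By the law of total expectation,
E[Z] = (1/2)·(17/2) + (1/2)·(3) = 23/4.

23/4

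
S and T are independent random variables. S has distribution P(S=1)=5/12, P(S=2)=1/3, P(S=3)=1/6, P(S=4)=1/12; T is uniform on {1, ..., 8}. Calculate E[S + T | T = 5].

P(T = 5) = 1/8.
Summing (S+T)·P(x,y) over outcomes with T = 5 gives 83/96.
E[S + T | T = 5] = (83/96) / (1/8) = 83/12.

83/12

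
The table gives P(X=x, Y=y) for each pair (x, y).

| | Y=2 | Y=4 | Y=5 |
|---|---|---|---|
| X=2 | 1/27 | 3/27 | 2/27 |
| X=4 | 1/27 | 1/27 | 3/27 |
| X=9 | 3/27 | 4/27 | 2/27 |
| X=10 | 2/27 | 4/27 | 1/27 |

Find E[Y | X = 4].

P(X = 4) = 5/27.
Σ Y·P over the event = 2·(1/27) + 4·(1/27) + 5·(3/27) = 7/9.
E[Y | X = 4] = (7/9) / (5/27) = 21/5.

21/5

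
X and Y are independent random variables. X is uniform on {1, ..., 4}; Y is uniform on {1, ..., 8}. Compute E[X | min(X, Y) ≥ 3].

P(min(X, Y) ≥ 3) = 3/8.
Summing X·P(x,y) over outcomes with min(X, Y) ≥ 3 gives 21/16.
E[X | min(X, Y) ≥ 3] = (21/16) / (3/8) = 7/2.

7/2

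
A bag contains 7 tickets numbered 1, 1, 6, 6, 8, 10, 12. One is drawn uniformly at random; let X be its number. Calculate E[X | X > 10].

12

P(X > 10) = 1/7.
Σ over the event: 12·1/7 = 12/7.
E[X | X > 10] = (12/7) / (1/7) = 12.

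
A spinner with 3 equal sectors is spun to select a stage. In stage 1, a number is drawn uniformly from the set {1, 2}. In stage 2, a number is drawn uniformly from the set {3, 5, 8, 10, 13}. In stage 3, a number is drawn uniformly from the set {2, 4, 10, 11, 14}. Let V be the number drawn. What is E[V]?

E[V | stage 1] = (1+2)/2 = 3/2.
E[V | stage 2] = (3+5+8+10+13)/5 = 39/5.
E[V | stage 3] = (2+4+10+11+14)/5 = 41/5.
By the law of total expectation,
E[V] = (1/3)·(3/2) + (1/3)·(39/5) + (1/3)·(41/5) = 35/6.

35/6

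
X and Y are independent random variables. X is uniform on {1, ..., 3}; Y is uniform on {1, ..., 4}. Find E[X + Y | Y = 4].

Outcomes with Y = 4: (1,4), (2,4), (3,4), each with probability 1/12.
E[X + Y | Y = 4] = (5 + 6 + 7) / 3 = 6.

6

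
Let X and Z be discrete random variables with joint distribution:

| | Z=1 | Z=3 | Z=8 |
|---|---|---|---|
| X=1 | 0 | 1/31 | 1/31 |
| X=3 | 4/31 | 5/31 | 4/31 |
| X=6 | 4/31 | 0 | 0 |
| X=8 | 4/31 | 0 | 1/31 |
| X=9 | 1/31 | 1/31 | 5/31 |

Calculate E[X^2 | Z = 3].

127/7

P(Z = 3) = 7/31.
Σ X^2·P over the event = 1·(1/31) + 9·(5/31) + 81·(1/31) = 127/31.
E[X^2 | Z = 3] = (127/31) / (7/31) = 127/7.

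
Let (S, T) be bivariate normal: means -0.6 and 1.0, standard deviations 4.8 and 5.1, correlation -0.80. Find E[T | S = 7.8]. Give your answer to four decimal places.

-6.1400

For a bivariate normal, E[T | S=x] = μ_T + ρ·(σ_T/σ_S)·(x − μ_S).
E[T | S=7.8] = 1.0 + (-0.80)·(5.1/4.8)·(7.8 − (-0.6)) = 1.0 + (-0.85)·(8.4) = -6.1400.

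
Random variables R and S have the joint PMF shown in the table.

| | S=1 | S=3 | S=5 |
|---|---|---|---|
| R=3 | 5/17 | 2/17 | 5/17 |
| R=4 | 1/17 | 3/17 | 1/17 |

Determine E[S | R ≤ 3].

P(R ≤ 3) = 12/17.
Σ S·P over the event = 1·(5/17) + 3·(2/17) + 5·(5/17) = 36/17.
E[S | R ≤ 3] = (36/17) / (12/17) = 3.

3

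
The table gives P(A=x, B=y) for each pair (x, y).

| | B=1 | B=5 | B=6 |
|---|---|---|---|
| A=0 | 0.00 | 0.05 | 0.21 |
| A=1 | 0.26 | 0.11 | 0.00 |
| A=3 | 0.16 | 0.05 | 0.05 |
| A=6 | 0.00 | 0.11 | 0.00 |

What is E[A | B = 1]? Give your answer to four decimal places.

P(B = 1) = 0.42.
Σ A·P over the event = 1·(0.26) + 3·(0.16) = 0.74.
E[A | B = 1] = (0.74) / (0.42) = 1.7619.

1.7619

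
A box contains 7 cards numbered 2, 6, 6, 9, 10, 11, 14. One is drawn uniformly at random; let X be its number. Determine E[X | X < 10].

23/4

P(X < 10) = 4/7.
Σ over the event: 2·1/7 + 6·2/7 + 9·1/7 = 23/7.
E[X | X < 10] = (23/7) / (4/7) = 23/4.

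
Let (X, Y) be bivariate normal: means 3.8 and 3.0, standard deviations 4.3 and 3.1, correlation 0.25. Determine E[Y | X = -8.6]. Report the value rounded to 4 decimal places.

The regression of Y on X has slope ρ·σ_Y/σ_X and passes through (μ_X, μ_Y).
E[Y | X=-8.6] = 3.0 + (0.25)·(3.1/4.3)·(-8.6 − (3.8)) = 3.0 + (0.18023)·(-12.4) = 0.7651.

0.7651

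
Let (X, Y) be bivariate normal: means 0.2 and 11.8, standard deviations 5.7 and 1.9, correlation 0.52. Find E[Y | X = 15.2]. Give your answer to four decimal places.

For a bivariate normal, E[Y | X=x] = μ_Y + ρ·(σ_Y/σ_X)·(x − μ_X).
E[Y | X=15.2] = 11.8 + (0.52)·(1.9/5.7)·(15.2 − (0.2)) = 11.8 + (0.17333)·(15) = 14.4000.

14.4000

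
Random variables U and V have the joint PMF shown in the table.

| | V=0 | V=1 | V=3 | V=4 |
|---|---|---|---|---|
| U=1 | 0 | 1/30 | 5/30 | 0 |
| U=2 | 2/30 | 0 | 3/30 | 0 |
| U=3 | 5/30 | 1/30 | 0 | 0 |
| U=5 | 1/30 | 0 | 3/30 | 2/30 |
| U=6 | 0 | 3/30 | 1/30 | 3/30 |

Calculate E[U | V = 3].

P(V = 3) = 2/5.
Σ U·P over the event = 1·(5/30) + 2·(3/30) + 5·(3/30) + 6·(1/30) = 16/15.
E[U | V = 3] = (16/15) / (2/5) = 8/3.

8/3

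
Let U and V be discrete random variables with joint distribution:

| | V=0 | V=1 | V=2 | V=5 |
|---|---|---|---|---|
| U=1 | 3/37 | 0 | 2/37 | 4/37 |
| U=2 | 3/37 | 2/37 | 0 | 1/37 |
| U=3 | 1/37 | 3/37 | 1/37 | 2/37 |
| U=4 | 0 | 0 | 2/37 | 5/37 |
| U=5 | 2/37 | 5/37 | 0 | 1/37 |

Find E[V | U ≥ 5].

P(U ≥ 5) = 8/37.
Summing V·P(U=x,V=y) over the conditioning event gives 10/37.
E[V | U ≥ 5] = (10/37) / (8/37) = 5/4.

5/4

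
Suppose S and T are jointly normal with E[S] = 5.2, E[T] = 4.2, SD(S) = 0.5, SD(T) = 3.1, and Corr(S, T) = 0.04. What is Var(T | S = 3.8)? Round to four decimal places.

For a bivariate normal, Var(T | S=x) = σ_T²(1 − ρ²).
Var(T | S=3.8) = (3.1)²·(1 − (0.04)²) = 9.61·0.9984 = 9.5946.

9.5946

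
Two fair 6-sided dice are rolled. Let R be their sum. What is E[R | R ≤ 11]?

P(R ≤ 11) = 35/36.
E[R | R ≤ 11] = (20/3) / (35/36) = 48/7.

48/7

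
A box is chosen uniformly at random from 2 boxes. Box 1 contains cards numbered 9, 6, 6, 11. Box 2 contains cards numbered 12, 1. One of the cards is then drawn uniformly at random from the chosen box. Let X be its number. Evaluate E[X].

29/4

E[X | box 1] = (9+6+6+11)/4 = 8.
E[X | box 2] = (12+1)/2 = 13/2.
E[X] = (1/2)·(8) + (1/2)·(13/2) = 29/4.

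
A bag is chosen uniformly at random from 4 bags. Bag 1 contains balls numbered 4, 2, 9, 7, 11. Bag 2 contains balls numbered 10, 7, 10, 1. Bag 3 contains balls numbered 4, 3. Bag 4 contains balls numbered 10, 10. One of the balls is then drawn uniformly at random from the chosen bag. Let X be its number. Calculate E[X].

E[X | bag 1] = (4+2+9+7+11)/5 = 33/5.
E[X | bag 2] = (10+7+10+1)/4 = 7.
E[X | bag 3] = (4+3)/2 = 7/2.
E[X | bag 4] = (10+10)/2 = 10.
By the law of total expectation,
E[X] = (1/4)·(33/5) + (1/4)·(7) + (1/4)·(7/2) + (1/4)·(10) = 271/40.

271/40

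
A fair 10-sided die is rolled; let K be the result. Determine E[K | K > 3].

7

Given K > 3, K is equally likely to be any of {4, 5, 6, 7, 8, 9, 10}.
E[K | K > 3] = (4 + 5 + 6 + 7 + 8 + 9 + 10) / 7 = 7.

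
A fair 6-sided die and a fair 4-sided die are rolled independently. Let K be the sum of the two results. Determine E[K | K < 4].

8/3

P(K < 4) = 1/8.
Σ over the event: 2·1/24 + 3·1/12 = 1/3.
E[K | K < 4] = (1/3) / (1/8) = 8/3.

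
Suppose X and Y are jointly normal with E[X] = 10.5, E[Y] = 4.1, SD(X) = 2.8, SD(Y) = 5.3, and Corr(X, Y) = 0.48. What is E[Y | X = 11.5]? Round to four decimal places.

E[Y | X=x] = μ_Y + ρ(σ_Y/σ_X)(x − μ_X) for jointly normal variables.
E[Y | X=11.5] = 4.1 + (0.48)·(5.3/2.8)·(11.5 − (10.5)) = 4.1 + (0.90857)·(1) = 5.0086.

5.0086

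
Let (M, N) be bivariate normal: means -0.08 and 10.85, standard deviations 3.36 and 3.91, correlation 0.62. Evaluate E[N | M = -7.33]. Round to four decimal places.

The regression of N on M has slope ρ·σ_N/σ_M and passes through (μ_M, μ_N).
E[N | M=-7.33] = 10.85 + (0.62)·(3.91/3.36)·(-7.33 − (-0.08)) = 10.85 + (0.72149)·(-7.25) = 5.6192.

5.6192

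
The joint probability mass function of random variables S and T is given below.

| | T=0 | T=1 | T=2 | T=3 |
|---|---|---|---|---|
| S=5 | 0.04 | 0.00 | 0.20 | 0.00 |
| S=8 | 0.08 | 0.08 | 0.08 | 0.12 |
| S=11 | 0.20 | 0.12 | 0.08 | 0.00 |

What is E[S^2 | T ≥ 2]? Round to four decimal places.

P(T ≥ 2) = 0.48.
Σ S^2·P over the event = 25·(0.20) + 64·(0.08) + 64·(0.12) + 121·(0.08) = 27.48.
E[S^2 | T ≥ 2] = (27.48) / (0.48) = 57.2500.

57.2500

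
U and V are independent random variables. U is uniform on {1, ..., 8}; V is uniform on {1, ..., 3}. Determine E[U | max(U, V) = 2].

P(max(U, V) = 2) = 1/8.
Summing U·P(x,y) over outcomes with max(U, V) = 2 gives 5/24.
E[U | max(U, V) = 2] = (5/24) / (1/8) = 5/3.

5/3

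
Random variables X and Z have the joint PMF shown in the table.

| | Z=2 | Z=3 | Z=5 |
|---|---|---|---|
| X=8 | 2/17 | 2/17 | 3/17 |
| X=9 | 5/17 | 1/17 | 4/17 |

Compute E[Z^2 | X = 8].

P(X = 8) = 7/17.
Σ Z^2·P over the event = 4·(2/17) + 9·(2/17) + 25·(3/17) = 101/17.
E[Z^2 | X = 8] = (101/17) / (7/17) = 101/7.

101/7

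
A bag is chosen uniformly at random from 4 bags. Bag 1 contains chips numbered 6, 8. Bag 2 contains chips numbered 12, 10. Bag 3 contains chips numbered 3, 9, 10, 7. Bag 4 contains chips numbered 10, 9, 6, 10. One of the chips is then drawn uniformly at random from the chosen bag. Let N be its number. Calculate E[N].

17/2

E[N | bag 1] = (6+8)/2 = 7.
E[N | bag 2] = (12+10)/2 = 11.
E[N | bag 3] = (3+9+10+7)/4 = 29/4.
E[N | bag 4] = (10+9+6+10)/4 = 35/4.
E[N] = (1/4)·(7) + (1/4)·(11) + (1/4)·(29/4) + (1/4)·(35/4) = 17/2.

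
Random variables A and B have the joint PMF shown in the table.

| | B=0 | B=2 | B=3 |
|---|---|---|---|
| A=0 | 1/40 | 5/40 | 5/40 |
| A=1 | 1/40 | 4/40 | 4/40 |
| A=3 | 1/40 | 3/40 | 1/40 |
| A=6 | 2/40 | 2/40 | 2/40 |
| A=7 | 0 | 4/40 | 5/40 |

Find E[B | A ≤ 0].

25/11

P(A ≤ 0) = 11/40.
Summing B·P(A=x,B=y) over the conditioning event gives 5/8.
E[B | A ≤ 0] = (5/8) / (11/40) = 25/11.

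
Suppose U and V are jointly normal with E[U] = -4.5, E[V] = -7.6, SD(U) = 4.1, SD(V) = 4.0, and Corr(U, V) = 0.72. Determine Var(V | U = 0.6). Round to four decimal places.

The conditional variance in a bivariate normal is σ_V²(1 − ρ²), independent of x.
Var(V | U=0.6) = (4.0)²·(1 − (0.72)²) = 16·0.4816 = 7.7056.

7.7056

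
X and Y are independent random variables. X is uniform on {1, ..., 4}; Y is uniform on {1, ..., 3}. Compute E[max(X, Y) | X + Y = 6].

P(X + Y = 6) = 1/6.
Summing max(X,Y)·P(x,y) over outcomes with X + Y = 6 gives 7/12.
E[max(X, Y) | X + Y = 6] = (7/12) / (1/6) = 7/2.

7/2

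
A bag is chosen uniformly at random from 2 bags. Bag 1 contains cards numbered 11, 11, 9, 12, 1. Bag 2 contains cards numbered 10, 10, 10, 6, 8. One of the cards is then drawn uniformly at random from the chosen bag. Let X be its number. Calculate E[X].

E[X | bag 1] = (11+11+9+12+1)/5 = 44/5.
E[X | bag 2] = (10+10+10+6+8)/5 = 44/5.
By the law of total expectation,
E[X] = (1/2)·(44/5) + (1/2)·(44/5) = 44/5.

44/5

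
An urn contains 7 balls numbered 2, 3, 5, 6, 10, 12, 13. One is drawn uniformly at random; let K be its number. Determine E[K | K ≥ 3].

49/6

P(K ≥ 3) = 6/7.
Σ over the event: 3·1/7 + 5·1/7 + 6·1/7 + 10·1/7 + 12·1/7 + 13·1/7 = 7.
E[K | K ≥ 3] = (7) / (6/7) = 49/6.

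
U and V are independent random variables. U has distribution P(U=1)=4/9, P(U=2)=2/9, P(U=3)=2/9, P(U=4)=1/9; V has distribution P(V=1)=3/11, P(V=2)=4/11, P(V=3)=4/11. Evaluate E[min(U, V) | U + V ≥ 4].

9/5

P(U + V ≥ 4) = 65/99.
Summing min(U,V)·P(x,y) over outcomes with U + V ≥ 4 gives 13/11.
E[min(U, V) | U + V ≥ 4] = (13/11) / (65/99) = 9/5.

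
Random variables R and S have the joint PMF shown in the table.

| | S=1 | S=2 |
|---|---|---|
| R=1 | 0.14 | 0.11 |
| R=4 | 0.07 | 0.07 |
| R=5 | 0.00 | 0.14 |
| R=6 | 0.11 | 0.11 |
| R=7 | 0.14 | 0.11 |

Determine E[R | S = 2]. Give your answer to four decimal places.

P(S = 2) = 0.54.
Σ R·P over the event = 1·(0.11) + 4·(0.07) + 5·(0.14) + 6·(0.11) + 7·(0.11) = 2.52.
E[R | S = 2] = (2.52) / (0.54) = 4.6667.

4.6667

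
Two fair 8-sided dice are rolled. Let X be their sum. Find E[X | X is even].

P(X is even) = 1/2.
Σ over the event: 2·1/64 + 4·3/64 + 6·5/64 + 8·7/64 + 10·7/64 + 12·5/64 + 14·3/64 + 16·1/64 = 9/2.
E[X | X is even] = (9/2) / (1/2) = 9.

9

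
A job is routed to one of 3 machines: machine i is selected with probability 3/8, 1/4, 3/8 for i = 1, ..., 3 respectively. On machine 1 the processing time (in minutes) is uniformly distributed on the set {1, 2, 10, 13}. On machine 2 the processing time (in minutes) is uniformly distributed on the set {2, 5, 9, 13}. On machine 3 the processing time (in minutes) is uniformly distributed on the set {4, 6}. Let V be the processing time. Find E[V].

E[V | machine 1] = (1+2+10+13)/4 = 13/2.
E[V | machine 2] = (2+5+9+13)/4 = 29/4.
E[V | machine 3] = (4+6)/2 = 5.
E[V] = (3/8)·(13/2) + (1/4)·(29/4) + (3/8)·(5) = 49/8.

49/8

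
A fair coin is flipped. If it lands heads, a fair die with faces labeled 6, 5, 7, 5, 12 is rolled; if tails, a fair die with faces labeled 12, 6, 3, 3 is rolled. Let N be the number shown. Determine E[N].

E[N | heads] = (6+5+7+5+12)/5 = 7.
E[N | tails] = (12+6+3+3)/4 = 6.
E[N] = (1/2)·(7) + (1/2)·(6) = 13/2.

13/2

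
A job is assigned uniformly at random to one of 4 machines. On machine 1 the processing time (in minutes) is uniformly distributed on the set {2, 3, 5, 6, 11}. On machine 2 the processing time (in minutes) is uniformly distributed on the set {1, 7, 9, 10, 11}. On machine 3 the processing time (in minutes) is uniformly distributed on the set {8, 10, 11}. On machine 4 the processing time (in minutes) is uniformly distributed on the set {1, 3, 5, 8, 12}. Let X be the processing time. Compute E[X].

E[X | machine 1] = (2+3+5+6+11)/5 = 27/5.
E[X | machine 2] = (1+7+9+10+11)/5 = 38/5.
E[X | machine 3] = (8+10+11)/3 = 29/3.
E[X | machine 4] = (1+3+5+8+12)/5 = 29/5.
By the law of total expectation,
E[X] = (1/4)·(27/5) + (1/4)·(38/5) + (1/4)·(29/3) + (1/4)·(29/5) = 427/60.

427/60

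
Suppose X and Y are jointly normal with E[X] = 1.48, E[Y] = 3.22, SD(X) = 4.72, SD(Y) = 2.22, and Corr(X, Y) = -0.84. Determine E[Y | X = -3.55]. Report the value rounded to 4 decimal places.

5.2073

The regression of Y on X has slope ρ·σ_Y/σ_X and passes through (μ_X, μ_Y).
E[Y | X=-3.55] = 3.22 + (-0.84)·(2.22/4.72)·(-3.55 − (1.48)) = 3.22 + (-0.39508)·(-5.03) = 5.2073.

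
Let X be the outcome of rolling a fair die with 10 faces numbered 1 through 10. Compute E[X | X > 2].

13/2

Given X > 2, X is equally likely to be any of {3, 4, 5, 6, 7, 8, 9, 10}.
E[X | X > 2] = (3 + 4 + 5 + 6 + 7 + 8 + 9 + 10) / 8 = 13/2.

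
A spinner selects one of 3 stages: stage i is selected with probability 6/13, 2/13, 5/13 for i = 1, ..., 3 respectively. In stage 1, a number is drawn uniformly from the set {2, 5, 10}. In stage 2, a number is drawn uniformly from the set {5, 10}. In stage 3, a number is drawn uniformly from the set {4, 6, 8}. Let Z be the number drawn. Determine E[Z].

79/13

E[Z | stage 1] = (2+5+10)/3 = 17/3.
E[Z | stage 2] = (5+10)/2 = 15/2.
E[Z | stage 3] = (4+6+8)/3 = 6.
E[Z] = (6/13)·(17/3) + (2/13)·(15/2) + (5/13)·(6) = 79/13.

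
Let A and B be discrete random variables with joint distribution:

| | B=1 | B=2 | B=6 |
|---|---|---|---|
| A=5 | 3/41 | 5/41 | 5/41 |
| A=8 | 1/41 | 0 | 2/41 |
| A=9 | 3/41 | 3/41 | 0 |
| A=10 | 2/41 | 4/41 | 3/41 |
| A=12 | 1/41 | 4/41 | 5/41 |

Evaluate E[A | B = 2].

35/4

P(B = 2) = 16/41.
Σ A·P over the event = 5·(5/41) + 9·(3/41) + 10·(4/41) + 12·(4/41) = 140/41.
E[A | B = 2] = (140/41) / (16/41) = 35/4.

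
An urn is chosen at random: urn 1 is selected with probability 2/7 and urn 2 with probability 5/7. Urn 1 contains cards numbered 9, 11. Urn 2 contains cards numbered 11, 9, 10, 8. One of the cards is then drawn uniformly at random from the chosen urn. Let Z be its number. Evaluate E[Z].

E[Z | urn 1] = (9+11)/2 = 10.
E[Z | urn 2] = (11+9+10+8)/4 = 19/2.
E[Z] = (2/7)·(10) + (5/7)·(19/2) = 135/14.

135/14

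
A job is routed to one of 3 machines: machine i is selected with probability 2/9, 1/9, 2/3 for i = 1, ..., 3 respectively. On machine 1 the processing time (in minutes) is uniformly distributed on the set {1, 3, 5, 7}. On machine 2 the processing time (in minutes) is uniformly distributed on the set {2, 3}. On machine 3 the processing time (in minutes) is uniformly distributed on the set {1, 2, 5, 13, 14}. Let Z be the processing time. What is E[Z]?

E[Z | machine 1] = (1+3+5+7)/4 = 4.
E[Z | machine 2] = (2+3)/2 = 5/2.
E[Z | machine 3] = (1+2+5+13+14)/5 = 7.
E[Z] = (2/9)·(4) + (1/9)·(5/2) + (2/3)·(7) = 35/6.

35/6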